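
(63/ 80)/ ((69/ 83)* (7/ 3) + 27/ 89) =465381/ 1325600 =0.35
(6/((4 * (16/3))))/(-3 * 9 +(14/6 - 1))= -27/2464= -0.01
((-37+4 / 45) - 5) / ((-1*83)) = 1886 / 3735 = 0.50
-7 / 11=-0.64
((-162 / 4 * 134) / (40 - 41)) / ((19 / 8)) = 2285.05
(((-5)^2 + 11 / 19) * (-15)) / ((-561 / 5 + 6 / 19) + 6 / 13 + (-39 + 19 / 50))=4738500 / 1853027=2.56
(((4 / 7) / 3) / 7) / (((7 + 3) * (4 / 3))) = 1 / 490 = 0.00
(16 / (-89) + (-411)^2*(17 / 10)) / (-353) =-255577313 / 314170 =-813.50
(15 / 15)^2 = 1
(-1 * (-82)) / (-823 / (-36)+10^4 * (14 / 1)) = 2952 / 5040823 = 0.00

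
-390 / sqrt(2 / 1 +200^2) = -65*sqrt(40002) / 6667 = -1.95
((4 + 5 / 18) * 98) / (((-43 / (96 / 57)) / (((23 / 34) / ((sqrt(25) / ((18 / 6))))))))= -1388464 / 208335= -6.66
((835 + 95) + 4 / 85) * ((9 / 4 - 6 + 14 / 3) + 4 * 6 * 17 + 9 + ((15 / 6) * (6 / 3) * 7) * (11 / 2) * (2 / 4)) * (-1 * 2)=-48776318 / 51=-956398.39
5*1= 5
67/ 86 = 0.78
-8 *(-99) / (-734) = -396 / 367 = -1.08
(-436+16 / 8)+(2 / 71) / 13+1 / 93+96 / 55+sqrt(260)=-2040675391 / 4721145+2 *sqrt(65)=-416.12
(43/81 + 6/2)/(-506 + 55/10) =-4/567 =-0.01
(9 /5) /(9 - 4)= 9 /25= 0.36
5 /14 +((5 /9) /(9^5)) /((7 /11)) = 2657315 /7440174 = 0.36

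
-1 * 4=-4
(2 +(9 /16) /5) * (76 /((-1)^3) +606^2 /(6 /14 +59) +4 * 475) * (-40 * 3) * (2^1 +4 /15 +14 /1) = -660060687 /20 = -33003034.35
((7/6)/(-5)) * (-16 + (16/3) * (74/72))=994/405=2.45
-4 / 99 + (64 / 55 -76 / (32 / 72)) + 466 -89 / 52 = 294.41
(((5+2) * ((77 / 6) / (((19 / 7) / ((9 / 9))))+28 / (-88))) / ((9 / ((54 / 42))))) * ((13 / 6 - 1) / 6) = 19355 / 22572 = 0.86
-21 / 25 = -0.84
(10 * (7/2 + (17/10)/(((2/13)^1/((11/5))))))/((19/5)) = 2781/38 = 73.18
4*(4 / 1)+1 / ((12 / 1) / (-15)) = 14.75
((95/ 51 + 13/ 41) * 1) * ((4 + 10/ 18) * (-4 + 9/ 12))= -29627/ 918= -32.27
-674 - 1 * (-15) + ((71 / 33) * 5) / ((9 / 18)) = -21037 / 33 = -637.48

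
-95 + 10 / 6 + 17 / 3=-263 / 3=-87.67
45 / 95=9 / 19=0.47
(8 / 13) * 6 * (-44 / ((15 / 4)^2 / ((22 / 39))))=-247808 / 38025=-6.52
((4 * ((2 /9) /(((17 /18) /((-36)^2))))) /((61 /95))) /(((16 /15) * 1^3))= 1846800 /1037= 1780.91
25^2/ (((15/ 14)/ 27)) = 15750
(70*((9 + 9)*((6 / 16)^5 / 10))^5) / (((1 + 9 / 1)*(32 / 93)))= 32570535859448809257 / 3777893186295716170956800000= 0.00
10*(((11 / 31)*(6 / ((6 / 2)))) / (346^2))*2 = 110 / 927799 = 0.00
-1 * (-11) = 11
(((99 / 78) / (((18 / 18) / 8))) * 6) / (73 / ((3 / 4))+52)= 297 / 728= 0.41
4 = 4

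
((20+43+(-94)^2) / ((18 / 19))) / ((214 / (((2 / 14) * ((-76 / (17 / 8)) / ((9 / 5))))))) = -128501560 / 1031373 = -124.59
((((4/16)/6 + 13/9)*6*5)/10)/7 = 107/168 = 0.64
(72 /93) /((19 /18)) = 432 /589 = 0.73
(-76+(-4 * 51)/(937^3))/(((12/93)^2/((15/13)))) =-112656700153785/21389080778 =-5267.02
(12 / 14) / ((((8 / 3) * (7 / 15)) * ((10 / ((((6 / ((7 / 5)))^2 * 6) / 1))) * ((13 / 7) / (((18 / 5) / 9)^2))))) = 2916 / 4459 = 0.65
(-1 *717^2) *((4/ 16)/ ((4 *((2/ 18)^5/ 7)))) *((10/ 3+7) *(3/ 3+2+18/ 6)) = -6587347775337/ 8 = -823418471917.12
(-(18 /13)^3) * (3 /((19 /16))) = -279936 /41743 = -6.71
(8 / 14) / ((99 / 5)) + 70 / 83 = 50170 / 57519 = 0.87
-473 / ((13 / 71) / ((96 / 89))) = -3223968 / 1157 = -2786.49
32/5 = 6.40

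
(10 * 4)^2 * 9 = 14400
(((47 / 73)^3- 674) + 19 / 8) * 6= -6268073271 / 1556068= -4028.15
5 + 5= 10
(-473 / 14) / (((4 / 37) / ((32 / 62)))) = -35002 / 217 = -161.30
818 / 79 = 10.35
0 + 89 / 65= 89 / 65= 1.37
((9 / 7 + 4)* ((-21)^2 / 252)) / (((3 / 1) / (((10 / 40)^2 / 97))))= 37 / 18624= 0.00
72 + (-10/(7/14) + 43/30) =1603/30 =53.43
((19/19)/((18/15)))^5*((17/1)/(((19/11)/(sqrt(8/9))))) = 584375*sqrt(2)/221616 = 3.73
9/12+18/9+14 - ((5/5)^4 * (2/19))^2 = 24171/1444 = 16.74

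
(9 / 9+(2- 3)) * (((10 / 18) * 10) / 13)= 0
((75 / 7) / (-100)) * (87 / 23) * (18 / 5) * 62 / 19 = -72819 / 15295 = -4.76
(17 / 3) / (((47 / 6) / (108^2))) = 396576 / 47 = 8437.79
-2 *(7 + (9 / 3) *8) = -62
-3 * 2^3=-24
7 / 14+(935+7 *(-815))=-9539 / 2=-4769.50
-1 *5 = -5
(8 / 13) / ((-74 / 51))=-204 / 481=-0.42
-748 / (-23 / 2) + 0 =1496 / 23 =65.04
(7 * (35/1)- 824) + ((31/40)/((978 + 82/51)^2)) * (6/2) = -57807396814107/99840064000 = -579.00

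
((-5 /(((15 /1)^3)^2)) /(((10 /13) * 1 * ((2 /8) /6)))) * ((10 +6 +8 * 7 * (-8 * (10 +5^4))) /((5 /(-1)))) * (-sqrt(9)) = 14792128 /6328125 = 2.34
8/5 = 1.60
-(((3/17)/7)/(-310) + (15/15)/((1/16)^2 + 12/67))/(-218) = 632727863/25243900780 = 0.03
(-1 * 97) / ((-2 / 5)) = 242.50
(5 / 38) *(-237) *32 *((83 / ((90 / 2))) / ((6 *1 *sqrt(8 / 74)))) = -26228 *sqrt(37) / 171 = -932.97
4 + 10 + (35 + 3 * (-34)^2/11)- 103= 2874/11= 261.27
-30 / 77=-0.39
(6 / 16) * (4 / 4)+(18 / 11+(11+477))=43121 / 88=490.01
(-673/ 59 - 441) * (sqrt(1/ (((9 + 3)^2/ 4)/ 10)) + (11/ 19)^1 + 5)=-2829352/ 1121 - 13346 * sqrt(10)/ 177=-2762.39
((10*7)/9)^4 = 24010000/6561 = 3659.50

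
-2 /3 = -0.67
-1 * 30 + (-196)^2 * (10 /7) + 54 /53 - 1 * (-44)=2909436 /53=54895.02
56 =56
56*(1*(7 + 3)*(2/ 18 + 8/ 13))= 47600/ 117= 406.84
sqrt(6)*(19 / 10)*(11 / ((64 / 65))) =2717*sqrt(6) / 128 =51.99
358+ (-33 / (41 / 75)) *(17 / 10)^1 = 20941 / 82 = 255.38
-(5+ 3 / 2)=-13 / 2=-6.50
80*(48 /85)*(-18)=-13824 /17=-813.18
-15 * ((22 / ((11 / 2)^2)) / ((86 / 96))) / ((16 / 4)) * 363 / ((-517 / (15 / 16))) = 2.00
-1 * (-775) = 775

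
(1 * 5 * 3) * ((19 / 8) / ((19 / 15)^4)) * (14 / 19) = 5315625 / 521284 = 10.20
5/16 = 0.31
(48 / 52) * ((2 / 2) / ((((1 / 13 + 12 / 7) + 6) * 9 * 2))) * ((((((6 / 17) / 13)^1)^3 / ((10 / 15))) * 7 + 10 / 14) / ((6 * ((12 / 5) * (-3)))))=-269925905 / 2479522573476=-0.00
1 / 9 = 0.11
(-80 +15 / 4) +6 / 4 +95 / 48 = -3493 / 48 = -72.77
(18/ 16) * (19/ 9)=19/ 8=2.38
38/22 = 19/11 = 1.73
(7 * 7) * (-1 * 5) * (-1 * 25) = 6125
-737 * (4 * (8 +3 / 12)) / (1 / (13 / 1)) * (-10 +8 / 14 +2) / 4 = 4110249 / 7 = 587178.43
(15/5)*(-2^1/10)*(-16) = 48/5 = 9.60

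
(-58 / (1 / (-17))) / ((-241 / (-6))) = 5916 / 241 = 24.55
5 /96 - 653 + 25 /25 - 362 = -97339 /96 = -1013.95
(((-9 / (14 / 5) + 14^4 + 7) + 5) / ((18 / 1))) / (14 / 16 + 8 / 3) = 1075894 / 1785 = 602.74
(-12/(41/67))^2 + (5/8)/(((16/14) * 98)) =579197141/1506176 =384.55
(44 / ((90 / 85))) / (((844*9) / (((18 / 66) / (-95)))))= -17 / 1082430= -0.00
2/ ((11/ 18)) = 36/ 11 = 3.27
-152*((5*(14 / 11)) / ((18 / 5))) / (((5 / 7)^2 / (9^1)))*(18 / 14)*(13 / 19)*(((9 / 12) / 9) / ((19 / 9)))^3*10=-773955 / 301796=-2.56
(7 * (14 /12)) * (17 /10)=833 /60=13.88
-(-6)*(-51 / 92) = -153 / 46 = -3.33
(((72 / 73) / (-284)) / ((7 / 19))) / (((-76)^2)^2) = -9 / 31852976512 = -0.00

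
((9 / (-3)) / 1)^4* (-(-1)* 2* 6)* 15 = 14580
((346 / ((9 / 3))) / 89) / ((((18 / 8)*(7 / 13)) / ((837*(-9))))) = -5019768 / 623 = -8057.41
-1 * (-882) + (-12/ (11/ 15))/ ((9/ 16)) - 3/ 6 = 18753/ 22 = 852.41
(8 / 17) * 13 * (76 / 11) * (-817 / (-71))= 6457568 / 13277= 486.37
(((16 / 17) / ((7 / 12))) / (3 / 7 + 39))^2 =256 / 152881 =0.00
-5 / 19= -0.26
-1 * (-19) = 19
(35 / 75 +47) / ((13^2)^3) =712 / 72402135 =0.00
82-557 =-475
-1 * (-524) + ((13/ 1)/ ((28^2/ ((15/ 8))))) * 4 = 821827/ 1568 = 524.12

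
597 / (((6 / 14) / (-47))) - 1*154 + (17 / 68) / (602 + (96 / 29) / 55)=-252075073405 / 3841144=-65625.00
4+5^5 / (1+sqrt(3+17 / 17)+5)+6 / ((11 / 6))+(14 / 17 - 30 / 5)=587511 / 1496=392.72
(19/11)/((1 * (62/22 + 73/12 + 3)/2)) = 456/1571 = 0.29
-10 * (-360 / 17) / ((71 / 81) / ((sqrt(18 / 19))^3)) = 15746400 * sqrt(38) / 435727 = 222.77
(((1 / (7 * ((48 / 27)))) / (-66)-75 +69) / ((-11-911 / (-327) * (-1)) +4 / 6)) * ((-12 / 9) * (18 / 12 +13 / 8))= -2686305 / 1409408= -1.91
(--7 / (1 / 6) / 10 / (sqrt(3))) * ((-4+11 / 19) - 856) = -114303 * sqrt(3) / 95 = -2083.99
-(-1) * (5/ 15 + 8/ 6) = 5/ 3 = 1.67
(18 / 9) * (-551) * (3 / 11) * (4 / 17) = -13224 / 187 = -70.72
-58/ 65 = -0.89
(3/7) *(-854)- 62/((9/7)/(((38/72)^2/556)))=-1186867009/3242592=-366.02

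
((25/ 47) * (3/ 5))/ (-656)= -0.00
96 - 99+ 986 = 983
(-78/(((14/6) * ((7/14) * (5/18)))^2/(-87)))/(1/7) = 452296.59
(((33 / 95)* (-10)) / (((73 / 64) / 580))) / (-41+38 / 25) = 20416000 / 456323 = 44.74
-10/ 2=-5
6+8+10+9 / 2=57 / 2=28.50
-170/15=-34/3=-11.33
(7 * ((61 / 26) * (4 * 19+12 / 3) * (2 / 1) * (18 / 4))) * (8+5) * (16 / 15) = 163968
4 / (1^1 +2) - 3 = -5 / 3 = -1.67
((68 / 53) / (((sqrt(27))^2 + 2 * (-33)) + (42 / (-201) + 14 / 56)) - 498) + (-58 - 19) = -318207699 / 553373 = -575.03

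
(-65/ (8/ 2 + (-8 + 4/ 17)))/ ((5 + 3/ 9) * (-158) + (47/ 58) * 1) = -96135/ 4687456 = -0.02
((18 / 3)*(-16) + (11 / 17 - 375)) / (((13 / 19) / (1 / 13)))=-151924 / 2873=-52.88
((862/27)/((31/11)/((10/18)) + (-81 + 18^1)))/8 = -23705/344088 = -0.07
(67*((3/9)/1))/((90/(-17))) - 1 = -1409/270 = -5.22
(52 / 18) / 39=2 / 27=0.07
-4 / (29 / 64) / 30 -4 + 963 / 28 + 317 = 4227661 / 12180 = 347.10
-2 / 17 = -0.12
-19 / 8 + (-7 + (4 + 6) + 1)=13 / 8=1.62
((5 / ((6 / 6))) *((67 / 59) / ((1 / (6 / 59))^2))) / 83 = 12060 / 17046457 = 0.00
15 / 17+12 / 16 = 1.63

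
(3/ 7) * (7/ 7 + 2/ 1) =9/ 7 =1.29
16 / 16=1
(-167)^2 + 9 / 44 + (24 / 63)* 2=25770329 / 924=27889.97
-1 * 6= -6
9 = 9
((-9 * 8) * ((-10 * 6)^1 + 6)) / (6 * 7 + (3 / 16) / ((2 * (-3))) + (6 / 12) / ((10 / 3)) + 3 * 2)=622080 / 7699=80.80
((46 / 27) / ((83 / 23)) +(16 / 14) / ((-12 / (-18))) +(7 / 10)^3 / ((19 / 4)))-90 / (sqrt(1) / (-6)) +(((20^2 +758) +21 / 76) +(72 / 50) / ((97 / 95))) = 24602589287929 / 14455570500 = 1701.95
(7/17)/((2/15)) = 105/34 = 3.09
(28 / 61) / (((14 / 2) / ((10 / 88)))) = 0.01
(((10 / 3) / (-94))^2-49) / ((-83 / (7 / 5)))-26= -207696982 / 8250615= -25.17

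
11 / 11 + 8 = 9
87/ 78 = 29/ 26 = 1.12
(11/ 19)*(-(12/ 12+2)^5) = -2673/ 19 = -140.68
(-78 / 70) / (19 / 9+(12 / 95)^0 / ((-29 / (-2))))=-10179 / 19915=-0.51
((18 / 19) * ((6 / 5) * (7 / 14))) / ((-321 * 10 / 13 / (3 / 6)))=-117 / 101650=-0.00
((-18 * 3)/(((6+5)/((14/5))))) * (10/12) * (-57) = 7182/11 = 652.91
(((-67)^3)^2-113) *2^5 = 2894668225792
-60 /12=-5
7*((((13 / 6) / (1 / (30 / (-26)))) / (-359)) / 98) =5 / 10052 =0.00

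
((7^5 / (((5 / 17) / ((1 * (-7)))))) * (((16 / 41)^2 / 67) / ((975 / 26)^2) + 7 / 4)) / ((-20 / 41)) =8869530786843293 / 6180750000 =1435025.00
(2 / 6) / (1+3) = 1 / 12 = 0.08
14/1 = 14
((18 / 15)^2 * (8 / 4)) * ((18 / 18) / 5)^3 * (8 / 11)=576 / 34375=0.02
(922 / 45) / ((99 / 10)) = 1844 / 891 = 2.07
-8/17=-0.47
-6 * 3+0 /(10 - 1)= -18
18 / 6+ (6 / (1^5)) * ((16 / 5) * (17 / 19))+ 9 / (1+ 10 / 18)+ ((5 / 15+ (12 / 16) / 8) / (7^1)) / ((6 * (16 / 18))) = 8844343 / 340480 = 25.98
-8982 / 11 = -816.55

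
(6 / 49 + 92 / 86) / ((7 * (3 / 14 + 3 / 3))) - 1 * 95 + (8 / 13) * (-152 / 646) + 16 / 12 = -130853143 / 1396941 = -93.67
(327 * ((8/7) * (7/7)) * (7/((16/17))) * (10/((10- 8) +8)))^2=30902481/4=7725620.25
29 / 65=0.45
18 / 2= 9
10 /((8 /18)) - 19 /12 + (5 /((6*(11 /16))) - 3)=2525 /132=19.13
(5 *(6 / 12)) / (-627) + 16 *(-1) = -20069 / 1254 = -16.00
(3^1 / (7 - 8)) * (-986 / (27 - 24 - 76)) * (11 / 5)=-32538 / 365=-89.15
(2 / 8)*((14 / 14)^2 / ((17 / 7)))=7 / 68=0.10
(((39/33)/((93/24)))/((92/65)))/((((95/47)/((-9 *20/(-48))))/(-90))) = -5361525/149017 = -35.98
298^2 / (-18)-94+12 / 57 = -859676 / 171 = -5027.35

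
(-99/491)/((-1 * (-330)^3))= -1/178233000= -0.00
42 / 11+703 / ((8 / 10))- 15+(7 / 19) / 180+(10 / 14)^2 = 400050527 / 460845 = 868.08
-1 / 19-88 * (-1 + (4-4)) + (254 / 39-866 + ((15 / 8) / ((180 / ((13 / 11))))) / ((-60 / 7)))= -12074558797 / 15649920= -771.54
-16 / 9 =-1.78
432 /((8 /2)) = 108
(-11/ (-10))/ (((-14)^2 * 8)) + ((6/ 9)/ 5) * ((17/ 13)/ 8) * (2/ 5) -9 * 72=-1981295999/ 3057600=-647.99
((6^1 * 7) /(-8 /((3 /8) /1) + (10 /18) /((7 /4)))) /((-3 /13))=5733 /662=8.66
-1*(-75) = 75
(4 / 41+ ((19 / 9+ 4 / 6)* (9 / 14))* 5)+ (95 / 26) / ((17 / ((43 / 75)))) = 8704747 / 951405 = 9.15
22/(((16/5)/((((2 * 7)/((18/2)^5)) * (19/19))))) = 385/236196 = 0.00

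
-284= -284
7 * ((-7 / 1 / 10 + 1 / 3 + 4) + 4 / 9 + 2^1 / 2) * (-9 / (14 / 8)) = -914 / 5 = -182.80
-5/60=-1/12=-0.08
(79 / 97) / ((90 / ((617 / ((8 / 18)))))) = 48743 / 3880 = 12.56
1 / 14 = 0.07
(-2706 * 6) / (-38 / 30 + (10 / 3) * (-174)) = 243540 / 8719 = 27.93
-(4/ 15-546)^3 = 548548738856/ 3375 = 162532959.66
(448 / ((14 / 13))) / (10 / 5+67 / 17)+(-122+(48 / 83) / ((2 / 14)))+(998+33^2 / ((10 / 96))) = 11404.47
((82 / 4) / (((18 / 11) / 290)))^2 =13199092.67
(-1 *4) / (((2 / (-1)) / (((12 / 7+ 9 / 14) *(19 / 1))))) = 627 / 7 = 89.57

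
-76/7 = -10.86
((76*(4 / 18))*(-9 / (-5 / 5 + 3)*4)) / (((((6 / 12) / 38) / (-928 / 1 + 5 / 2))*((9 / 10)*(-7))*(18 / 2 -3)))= -35637920 / 63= -565681.27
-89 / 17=-5.24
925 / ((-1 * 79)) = -925 / 79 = -11.71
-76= -76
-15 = -15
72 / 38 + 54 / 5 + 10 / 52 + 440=1118631 / 2470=452.89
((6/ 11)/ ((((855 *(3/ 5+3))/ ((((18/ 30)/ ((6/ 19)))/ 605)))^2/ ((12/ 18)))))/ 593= 1/ 1566491943307500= 0.00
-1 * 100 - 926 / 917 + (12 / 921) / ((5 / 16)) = -142122222 / 1407595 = -100.97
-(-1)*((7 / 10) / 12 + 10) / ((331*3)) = 1207 / 119160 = 0.01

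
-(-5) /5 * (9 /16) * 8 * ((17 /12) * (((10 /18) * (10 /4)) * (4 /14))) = 425 /168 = 2.53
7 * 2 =14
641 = 641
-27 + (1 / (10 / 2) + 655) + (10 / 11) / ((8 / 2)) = 628.43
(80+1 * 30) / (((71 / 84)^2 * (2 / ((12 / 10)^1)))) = 465696 / 5041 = 92.38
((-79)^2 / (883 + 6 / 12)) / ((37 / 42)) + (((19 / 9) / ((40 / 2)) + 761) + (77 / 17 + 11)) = 52325858759 / 66686580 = 784.65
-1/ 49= -0.02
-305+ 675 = 370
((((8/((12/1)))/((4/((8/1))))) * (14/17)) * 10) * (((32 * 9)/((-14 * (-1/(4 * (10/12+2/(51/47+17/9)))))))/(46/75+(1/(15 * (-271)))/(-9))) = 2218.21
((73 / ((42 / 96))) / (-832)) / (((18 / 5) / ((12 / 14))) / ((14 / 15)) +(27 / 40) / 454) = -331420 / 7438977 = -0.04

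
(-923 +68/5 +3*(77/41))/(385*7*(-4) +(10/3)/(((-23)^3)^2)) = 41140357840212/490716766650625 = 0.08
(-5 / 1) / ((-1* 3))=5 / 3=1.67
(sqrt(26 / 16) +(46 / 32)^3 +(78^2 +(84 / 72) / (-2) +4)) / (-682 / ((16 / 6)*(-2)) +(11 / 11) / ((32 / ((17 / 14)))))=112*sqrt(26) / 57305 +523870739 / 11002560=47.62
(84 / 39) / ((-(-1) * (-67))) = -28 / 871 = -0.03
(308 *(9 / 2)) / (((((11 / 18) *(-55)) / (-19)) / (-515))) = -4438476 / 11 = -403497.82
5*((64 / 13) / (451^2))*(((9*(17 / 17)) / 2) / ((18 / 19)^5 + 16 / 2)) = 89139564 / 1434377139767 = 0.00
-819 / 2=-409.50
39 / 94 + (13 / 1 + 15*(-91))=-127049 / 94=-1351.59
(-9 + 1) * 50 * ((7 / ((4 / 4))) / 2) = -1400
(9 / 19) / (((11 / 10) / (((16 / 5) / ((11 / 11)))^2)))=4608 / 1045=4.41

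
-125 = -125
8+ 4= 12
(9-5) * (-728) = -2912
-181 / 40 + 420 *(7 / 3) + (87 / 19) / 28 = 5190397 / 5320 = 975.64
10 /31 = 0.32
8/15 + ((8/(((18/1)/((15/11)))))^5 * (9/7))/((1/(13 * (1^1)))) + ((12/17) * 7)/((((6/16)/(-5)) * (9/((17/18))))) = -5.01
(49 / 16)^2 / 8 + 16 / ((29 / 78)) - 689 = -38295555 / 59392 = -644.79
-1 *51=-51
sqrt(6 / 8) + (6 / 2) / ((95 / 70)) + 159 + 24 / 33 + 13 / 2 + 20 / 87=sqrt(3) / 2 + 6133769 / 36366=169.53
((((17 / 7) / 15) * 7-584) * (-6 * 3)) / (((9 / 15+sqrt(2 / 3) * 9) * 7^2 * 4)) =-1249 / 2086+6245 * sqrt(6) / 2086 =6.73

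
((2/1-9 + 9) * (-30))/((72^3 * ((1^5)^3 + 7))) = -5/248832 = -0.00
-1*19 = -19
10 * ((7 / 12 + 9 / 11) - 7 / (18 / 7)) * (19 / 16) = -49685 / 3168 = -15.68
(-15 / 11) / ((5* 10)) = -3 / 110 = -0.03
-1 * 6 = -6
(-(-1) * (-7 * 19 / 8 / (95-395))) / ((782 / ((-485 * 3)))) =-12901 / 125120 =-0.10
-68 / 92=-17 / 23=-0.74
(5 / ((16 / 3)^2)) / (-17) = -45 / 4352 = -0.01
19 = 19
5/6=0.83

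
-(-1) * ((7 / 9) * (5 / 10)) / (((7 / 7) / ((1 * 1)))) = 7 / 18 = 0.39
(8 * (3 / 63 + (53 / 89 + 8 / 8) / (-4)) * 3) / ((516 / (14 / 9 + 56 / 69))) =-91910 / 2376567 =-0.04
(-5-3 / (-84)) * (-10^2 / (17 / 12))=41700 / 119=350.42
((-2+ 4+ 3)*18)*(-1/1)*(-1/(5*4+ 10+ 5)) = 18/7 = 2.57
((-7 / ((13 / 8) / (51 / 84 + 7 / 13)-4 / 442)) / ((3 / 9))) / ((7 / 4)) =-8.51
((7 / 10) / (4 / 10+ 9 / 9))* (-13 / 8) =-13 / 16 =-0.81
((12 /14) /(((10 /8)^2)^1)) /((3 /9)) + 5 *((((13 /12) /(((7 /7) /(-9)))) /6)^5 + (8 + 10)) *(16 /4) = 193573921 /1433600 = 135.03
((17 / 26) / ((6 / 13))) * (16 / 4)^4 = 1088 / 3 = 362.67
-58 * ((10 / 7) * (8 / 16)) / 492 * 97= -8.17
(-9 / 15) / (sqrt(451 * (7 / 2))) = -3 * sqrt(6314) / 15785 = -0.02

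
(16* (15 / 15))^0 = 1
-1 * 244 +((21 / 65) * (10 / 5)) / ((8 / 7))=-63293 / 260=-243.43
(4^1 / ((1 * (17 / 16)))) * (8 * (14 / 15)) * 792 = 1892352 / 85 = 22262.96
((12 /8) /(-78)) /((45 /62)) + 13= 15179 /1170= 12.97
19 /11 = 1.73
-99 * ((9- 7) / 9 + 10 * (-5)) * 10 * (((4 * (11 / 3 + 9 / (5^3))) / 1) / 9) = 55272448 / 675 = 81885.11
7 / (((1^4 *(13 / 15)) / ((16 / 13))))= 1680 / 169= 9.94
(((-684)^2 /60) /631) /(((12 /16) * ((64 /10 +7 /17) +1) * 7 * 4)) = 55233 /733222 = 0.08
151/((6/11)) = 1661/6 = 276.83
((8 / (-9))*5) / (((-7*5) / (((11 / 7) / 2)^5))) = 161051 / 4235364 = 0.04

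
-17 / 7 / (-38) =17 / 266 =0.06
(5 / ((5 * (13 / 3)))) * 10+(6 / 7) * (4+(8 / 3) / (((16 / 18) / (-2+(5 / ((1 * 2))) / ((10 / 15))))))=1863 / 182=10.24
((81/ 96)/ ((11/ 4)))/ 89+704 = 5513755/ 7832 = 704.00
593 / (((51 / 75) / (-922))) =-13668650 / 17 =-804038.24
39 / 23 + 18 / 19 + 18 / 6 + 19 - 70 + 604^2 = 364770.64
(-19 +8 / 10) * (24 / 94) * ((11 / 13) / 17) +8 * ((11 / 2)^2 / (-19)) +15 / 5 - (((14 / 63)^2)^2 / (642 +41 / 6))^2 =-3226276486623588343 / 323659110870181665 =-9.97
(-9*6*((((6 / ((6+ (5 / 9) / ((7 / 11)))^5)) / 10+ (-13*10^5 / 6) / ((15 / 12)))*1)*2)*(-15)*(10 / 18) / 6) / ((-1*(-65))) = -79148524904579742226 / 197871312306109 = -400000.00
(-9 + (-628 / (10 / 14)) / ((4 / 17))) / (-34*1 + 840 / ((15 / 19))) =-9364 / 2575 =-3.64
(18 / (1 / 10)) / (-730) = -18 / 73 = -0.25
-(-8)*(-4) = -32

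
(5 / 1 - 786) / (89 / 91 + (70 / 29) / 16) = -16488472 / 23833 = -691.83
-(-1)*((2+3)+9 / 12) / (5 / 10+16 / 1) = 23 / 66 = 0.35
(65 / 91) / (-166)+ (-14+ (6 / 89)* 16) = -1336745 / 103418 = -12.93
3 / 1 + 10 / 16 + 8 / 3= 151 / 24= 6.29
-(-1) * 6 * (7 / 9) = 14 / 3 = 4.67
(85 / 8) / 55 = 17 / 88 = 0.19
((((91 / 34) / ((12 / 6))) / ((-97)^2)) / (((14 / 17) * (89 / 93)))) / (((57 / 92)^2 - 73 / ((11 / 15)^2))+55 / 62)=-0.00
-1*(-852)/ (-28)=-213/ 7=-30.43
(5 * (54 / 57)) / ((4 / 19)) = 45 / 2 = 22.50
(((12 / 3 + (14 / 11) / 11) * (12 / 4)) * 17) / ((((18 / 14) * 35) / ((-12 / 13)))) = -33864 / 7865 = -4.31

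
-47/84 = -0.56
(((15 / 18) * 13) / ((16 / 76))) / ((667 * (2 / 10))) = 6175 / 16008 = 0.39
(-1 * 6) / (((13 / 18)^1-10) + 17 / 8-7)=0.42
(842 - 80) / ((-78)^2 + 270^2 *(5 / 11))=1397 / 71904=0.02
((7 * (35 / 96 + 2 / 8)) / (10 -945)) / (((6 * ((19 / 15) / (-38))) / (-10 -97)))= -44191 / 17952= -2.46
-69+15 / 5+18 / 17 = -1104 / 17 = -64.94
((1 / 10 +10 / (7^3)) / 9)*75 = 2215 / 2058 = 1.08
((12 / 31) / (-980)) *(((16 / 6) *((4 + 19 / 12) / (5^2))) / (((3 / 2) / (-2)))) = 536 / 1708875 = 0.00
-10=-10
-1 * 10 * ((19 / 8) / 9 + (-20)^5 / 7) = 1151999335 / 252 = 4571425.93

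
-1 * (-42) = 42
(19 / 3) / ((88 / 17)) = 323 / 264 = 1.22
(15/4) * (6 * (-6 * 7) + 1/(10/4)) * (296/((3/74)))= -6888808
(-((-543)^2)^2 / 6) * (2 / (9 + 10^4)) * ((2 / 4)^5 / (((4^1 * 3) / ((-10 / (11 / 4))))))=48297740445 / 1761584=27417.22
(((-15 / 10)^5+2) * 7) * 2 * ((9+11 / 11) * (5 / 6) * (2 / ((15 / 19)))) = -119035 / 72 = -1653.26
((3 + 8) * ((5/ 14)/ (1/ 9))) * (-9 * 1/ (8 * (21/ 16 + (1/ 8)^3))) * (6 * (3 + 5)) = -6842880/ 4711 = -1452.53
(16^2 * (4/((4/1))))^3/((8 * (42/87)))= 30408704/7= 4344100.57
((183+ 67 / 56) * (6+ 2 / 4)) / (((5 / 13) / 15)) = 5229705 / 112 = 46693.79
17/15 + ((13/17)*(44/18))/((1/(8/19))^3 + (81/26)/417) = 219541609/172488375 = 1.27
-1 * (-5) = 5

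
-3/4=-0.75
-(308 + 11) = -319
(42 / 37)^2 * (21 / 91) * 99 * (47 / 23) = 24623676 / 409331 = 60.16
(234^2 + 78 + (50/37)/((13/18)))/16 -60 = 12957147/3848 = 3367.24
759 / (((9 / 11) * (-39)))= -2783 / 117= -23.79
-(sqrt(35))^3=-35 *sqrt(35)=-207.06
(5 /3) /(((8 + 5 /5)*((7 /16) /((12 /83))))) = 320 /5229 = 0.06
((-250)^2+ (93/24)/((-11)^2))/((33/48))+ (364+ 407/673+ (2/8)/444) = 145205123622563/1590875088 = 91273.74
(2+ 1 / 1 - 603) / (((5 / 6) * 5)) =-144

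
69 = 69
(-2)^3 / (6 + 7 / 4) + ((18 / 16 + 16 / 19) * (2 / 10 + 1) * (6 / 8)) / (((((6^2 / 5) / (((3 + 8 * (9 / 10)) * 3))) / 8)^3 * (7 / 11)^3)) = 545504768023 / 2020270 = 270015.77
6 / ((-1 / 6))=-36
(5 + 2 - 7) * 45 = 0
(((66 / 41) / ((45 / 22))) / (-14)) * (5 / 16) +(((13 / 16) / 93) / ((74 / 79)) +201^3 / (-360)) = -22557.23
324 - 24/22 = 3552/11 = 322.91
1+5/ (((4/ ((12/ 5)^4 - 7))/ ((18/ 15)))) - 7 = 33.27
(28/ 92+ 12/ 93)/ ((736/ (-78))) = -0.05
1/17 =0.06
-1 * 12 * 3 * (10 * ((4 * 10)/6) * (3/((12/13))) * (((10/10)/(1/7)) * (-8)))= 436800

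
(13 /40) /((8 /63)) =819 /320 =2.56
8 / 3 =2.67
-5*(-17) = 85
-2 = -2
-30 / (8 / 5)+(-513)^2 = 1052601 / 4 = 263150.25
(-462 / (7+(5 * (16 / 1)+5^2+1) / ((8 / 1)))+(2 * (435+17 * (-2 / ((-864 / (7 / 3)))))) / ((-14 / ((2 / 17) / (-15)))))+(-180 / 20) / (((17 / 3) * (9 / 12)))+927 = 1043967359 / 1156680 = 902.56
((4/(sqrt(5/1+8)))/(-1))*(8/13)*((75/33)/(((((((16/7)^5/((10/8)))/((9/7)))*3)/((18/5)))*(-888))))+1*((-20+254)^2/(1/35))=540225*sqrt(13)/36062101504+1916460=1916460.00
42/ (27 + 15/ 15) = 3/ 2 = 1.50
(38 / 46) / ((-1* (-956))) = 19 / 21988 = 0.00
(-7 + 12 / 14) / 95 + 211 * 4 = 561217 / 665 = 843.94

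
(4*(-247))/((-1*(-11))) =-988/11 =-89.82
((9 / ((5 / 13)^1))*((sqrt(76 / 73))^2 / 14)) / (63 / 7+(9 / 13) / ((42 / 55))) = 38532 / 219365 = 0.18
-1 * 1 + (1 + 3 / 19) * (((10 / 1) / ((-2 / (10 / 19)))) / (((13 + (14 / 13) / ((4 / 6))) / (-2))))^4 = -0.98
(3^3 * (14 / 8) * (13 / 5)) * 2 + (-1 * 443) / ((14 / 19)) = -12443 / 35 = -355.51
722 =722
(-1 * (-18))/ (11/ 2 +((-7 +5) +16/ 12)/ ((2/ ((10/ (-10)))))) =108/ 35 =3.09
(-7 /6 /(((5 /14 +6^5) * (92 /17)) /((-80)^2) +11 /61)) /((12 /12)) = -81300800 /470796021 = -0.17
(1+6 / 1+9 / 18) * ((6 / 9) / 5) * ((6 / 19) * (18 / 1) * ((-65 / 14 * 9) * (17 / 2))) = -268515 / 133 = -2018.91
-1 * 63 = -63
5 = 5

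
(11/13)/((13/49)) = 539/169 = 3.19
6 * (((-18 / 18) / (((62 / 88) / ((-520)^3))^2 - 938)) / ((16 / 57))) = 818147369115648000000 / 35902794490314751999039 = 0.02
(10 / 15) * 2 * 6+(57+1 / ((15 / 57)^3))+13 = 16609 / 125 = 132.87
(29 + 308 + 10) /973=347 /973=0.36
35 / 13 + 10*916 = 119115 / 13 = 9162.69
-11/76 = -0.14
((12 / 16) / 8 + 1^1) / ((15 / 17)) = 119 / 96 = 1.24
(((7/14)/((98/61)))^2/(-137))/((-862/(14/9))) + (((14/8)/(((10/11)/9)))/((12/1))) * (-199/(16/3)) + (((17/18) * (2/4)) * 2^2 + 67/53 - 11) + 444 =1050492396325329/2747943457280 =382.28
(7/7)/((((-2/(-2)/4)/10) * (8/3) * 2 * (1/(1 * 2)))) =15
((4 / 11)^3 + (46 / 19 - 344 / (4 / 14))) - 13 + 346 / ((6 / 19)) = -9017870 / 75867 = -118.86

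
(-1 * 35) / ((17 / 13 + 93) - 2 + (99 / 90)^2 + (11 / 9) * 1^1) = -58500 / 158351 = -0.37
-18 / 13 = -1.38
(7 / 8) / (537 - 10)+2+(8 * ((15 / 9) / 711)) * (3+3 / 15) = 18540035 / 8992728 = 2.06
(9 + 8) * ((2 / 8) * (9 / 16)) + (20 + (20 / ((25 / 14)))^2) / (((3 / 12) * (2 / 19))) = 8846577 / 1600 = 5529.11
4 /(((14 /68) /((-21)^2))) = 8568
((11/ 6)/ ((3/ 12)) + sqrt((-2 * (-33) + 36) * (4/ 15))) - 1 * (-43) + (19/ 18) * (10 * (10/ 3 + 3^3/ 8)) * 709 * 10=2 * sqrt(170)/ 5 + 54226211/ 108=502099.76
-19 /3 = -6.33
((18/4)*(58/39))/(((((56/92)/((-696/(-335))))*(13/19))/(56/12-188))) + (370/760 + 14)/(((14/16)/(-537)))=-3229497066/215137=-15011.35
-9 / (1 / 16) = -144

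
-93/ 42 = -2.21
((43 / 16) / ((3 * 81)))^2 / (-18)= -1849 / 272097792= -0.00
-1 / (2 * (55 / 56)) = -28 / 55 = -0.51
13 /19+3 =70 /19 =3.68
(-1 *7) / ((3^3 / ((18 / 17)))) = -14 / 51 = -0.27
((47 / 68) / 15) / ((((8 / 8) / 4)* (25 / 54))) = 846 / 2125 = 0.40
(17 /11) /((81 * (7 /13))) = 221 /6237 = 0.04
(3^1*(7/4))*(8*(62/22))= 1302/11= 118.36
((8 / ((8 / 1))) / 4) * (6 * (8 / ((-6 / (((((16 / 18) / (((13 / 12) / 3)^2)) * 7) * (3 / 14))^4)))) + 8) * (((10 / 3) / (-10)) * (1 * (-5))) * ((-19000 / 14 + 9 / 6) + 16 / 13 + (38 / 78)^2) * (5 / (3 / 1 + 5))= 918140501114434287125 / 29777434239384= 30833432.25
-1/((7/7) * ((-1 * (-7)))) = -1/7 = -0.14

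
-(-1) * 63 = 63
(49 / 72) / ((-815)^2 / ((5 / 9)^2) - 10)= 49 / 154949688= 0.00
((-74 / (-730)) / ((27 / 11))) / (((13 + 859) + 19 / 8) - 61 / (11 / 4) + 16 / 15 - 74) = 35816 / 675805311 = 0.00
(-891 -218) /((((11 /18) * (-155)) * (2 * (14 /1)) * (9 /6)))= 3327 /11935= 0.28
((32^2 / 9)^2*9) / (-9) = -1048576 / 81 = -12945.38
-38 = -38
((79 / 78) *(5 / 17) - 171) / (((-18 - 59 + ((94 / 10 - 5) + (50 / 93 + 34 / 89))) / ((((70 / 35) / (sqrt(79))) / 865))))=624502409 *sqrt(79) / 8960010181837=0.00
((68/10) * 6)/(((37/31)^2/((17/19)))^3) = 10.11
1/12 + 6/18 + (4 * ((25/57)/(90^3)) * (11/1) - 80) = -66138503/831060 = -79.58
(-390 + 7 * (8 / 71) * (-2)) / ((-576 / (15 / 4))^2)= -0.02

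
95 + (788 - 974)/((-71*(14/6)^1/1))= 47773/497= 96.12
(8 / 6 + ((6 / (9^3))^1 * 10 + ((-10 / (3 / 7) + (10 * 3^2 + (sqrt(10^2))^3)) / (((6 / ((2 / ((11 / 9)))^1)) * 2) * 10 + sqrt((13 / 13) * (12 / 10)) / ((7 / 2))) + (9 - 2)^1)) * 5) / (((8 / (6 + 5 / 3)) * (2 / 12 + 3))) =906893890841 / 27373694364 - 483000 * sqrt(30) / 28162237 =33.04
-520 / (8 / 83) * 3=-16185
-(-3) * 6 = 18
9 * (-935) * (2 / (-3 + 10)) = -16830 / 7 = -2404.29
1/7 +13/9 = 100/63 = 1.59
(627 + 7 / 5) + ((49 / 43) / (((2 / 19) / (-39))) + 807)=435677 / 430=1013.20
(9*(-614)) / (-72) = 76.75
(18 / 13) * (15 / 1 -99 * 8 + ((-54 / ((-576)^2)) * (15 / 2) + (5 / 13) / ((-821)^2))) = -250988500959489 / 233293678592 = -1075.85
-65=-65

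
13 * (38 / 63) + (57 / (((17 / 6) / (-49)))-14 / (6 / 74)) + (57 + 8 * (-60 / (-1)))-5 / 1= -618.59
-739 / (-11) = 739 / 11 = 67.18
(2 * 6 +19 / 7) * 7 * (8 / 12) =206 / 3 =68.67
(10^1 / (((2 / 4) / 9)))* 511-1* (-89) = 92069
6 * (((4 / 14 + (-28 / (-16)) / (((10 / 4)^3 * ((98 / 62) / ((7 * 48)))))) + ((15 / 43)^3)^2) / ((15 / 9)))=2398984966726074 / 27655963339375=86.74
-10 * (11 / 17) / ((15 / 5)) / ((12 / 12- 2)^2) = -2.16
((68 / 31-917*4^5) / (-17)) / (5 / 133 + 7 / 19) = 645253490 / 4743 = 136043.32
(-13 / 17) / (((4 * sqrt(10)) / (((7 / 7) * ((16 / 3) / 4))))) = -13 * sqrt(10) / 510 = -0.08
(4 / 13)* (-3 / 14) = -6 / 91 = -0.07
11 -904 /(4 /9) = -2023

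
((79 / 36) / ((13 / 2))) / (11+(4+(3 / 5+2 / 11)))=4345 / 203112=0.02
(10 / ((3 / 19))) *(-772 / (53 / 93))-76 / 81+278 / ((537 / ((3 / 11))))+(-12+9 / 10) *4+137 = -3622166198419 / 42264585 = -85702.16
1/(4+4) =1/8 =0.12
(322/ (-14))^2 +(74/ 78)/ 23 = 474550/ 897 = 529.04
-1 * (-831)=831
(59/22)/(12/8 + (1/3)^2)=531/319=1.66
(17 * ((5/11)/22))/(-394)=-85/95348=-0.00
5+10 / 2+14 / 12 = 67 / 6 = 11.17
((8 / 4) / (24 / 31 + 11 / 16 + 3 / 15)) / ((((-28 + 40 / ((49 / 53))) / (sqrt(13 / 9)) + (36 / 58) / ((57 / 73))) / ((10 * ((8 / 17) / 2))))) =-9580281961600 / 683866677003633 + 32466362297600 * sqrt(13) / 522956870649837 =0.21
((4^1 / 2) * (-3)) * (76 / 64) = -57 / 8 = -7.12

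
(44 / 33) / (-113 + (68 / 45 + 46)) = -60 / 2947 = -0.02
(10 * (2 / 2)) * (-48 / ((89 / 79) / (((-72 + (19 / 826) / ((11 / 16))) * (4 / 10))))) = 4959086592 / 404327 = 12265.04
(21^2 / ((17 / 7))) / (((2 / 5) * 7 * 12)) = 5.40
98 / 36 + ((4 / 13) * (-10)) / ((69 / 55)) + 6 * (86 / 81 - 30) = -2799071 / 16146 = -173.36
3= 3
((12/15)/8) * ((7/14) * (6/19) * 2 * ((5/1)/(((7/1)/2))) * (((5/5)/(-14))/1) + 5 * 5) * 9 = 41841/1862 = 22.47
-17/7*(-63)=153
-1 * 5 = -5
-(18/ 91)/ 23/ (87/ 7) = -0.00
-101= -101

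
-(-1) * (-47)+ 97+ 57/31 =1607/31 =51.84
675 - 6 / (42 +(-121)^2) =9911019 / 14683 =675.00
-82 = -82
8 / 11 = 0.73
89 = 89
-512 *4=-2048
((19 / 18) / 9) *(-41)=-779 / 162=-4.81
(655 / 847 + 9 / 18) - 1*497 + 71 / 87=-72938933 / 147378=-494.91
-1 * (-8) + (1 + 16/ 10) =53/ 5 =10.60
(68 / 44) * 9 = 153 / 11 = 13.91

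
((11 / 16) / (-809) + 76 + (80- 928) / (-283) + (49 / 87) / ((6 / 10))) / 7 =11.42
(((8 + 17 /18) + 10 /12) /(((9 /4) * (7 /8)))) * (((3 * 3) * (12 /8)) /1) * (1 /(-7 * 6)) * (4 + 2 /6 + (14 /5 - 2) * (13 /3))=-9152 /735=-12.45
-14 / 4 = -7 / 2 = -3.50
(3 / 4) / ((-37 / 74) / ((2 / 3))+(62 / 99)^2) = -29403 / 14027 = -2.10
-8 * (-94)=752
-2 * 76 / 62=-2.45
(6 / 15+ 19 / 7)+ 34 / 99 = 11981 / 3465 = 3.46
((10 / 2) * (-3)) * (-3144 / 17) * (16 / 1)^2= 12072960 / 17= 710174.12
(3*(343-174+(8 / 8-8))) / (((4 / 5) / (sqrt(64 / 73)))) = 4860*sqrt(73) / 73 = 568.82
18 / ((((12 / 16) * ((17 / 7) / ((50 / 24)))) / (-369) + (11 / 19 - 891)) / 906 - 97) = -2223188100 / 12101900623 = -0.18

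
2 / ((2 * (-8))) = -1 / 8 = -0.12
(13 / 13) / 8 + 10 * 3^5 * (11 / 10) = 21385 / 8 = 2673.12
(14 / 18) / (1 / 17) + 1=14.22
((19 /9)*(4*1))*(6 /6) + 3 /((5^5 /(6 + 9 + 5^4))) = 9.06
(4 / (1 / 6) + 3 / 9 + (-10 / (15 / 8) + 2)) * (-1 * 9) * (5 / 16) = -945 / 16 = -59.06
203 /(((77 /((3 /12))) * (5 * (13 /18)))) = 261 /1430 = 0.18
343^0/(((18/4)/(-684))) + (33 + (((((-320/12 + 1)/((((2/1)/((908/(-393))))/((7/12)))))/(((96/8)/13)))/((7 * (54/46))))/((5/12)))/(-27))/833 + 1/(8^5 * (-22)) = -1176471177450607373/7741947281080320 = -151.96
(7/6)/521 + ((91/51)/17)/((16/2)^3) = 188433/77091328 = 0.00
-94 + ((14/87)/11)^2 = -86089610/915849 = -94.00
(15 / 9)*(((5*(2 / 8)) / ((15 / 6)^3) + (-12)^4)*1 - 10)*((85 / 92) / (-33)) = -2202146 / 2277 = -967.13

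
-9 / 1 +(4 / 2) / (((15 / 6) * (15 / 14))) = -8.25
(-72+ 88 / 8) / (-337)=61 / 337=0.18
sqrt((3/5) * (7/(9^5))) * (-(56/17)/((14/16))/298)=-32 * sqrt(105)/3077595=-0.00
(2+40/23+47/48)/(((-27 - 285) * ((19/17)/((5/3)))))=-0.02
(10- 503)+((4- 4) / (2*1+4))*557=-493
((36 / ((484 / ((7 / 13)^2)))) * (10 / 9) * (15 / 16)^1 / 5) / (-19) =-735 / 3108248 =-0.00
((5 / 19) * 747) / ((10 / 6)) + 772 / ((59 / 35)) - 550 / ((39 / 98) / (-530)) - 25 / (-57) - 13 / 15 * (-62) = 53418589506 / 72865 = 733117.26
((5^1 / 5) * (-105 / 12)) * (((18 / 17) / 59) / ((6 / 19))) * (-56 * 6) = 167580 / 1003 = 167.08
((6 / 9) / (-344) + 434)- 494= -30961 / 516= -60.00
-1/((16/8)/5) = -5/2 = -2.50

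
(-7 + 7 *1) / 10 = 0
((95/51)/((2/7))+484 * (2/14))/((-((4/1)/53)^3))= -8042782171/45696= -176006.26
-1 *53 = -53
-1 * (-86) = 86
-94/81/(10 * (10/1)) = -47/4050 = -0.01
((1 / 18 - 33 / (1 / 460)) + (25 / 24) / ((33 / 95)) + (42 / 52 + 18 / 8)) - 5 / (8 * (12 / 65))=-625060829 / 41184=-15177.27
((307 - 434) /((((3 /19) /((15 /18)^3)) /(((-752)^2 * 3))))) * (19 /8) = -50638011500 /27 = -1875481907.41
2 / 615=0.00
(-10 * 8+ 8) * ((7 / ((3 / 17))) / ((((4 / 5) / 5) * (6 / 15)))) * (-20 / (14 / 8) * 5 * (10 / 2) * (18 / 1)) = 229500000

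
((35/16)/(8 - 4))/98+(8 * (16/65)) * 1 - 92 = -5243067/58240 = -90.03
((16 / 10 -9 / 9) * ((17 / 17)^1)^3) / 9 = 1 / 15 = 0.07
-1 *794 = -794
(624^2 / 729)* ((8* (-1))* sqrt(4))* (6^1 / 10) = -692224 / 135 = -5127.59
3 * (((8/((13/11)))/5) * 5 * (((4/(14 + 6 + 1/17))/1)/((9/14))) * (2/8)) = 1904/1209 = 1.57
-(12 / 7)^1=-1.71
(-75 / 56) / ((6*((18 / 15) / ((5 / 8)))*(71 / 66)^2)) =-226875 / 2258368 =-0.10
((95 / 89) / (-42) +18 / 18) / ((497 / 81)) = 0.16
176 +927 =1103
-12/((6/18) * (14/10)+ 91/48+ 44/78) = -37440/9131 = -4.10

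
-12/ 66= -0.18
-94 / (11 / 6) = -564 / 11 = -51.27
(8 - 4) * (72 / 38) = 144 / 19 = 7.58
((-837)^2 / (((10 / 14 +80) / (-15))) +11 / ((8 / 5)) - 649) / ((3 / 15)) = -591380365 / 904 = -654181.82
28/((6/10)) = 140/3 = 46.67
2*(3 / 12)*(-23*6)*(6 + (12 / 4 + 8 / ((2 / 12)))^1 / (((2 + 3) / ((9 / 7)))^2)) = -646.68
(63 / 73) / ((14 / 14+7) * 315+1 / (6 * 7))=0.00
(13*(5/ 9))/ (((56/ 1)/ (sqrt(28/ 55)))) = 13*sqrt(385)/ 2772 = 0.09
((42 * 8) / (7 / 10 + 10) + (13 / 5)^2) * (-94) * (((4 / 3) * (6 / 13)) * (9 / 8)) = -86362218 / 34775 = -2483.46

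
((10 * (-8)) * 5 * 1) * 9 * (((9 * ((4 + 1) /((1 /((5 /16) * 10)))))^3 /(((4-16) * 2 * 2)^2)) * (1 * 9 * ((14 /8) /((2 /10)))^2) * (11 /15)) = -287791259765625 /131072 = -2195673063.40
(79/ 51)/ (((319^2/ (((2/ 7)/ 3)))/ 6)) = 0.00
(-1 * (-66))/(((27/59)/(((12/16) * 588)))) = 63602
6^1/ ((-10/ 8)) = -24/ 5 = -4.80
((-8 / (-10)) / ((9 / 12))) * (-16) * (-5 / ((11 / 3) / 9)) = 2304 / 11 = 209.45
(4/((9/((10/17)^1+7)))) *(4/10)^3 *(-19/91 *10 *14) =-104576/16575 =-6.31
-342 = -342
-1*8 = -8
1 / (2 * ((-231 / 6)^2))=2 / 5929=0.00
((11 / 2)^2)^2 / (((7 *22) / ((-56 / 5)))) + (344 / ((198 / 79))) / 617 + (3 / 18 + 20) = -56392903 / 1221660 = -46.16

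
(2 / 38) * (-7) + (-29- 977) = -19121 / 19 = -1006.37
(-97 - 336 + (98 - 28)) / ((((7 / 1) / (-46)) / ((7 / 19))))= 16698 / 19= 878.84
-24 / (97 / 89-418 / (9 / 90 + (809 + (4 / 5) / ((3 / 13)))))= -2740488 / 65711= -41.71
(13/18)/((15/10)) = 13/27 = 0.48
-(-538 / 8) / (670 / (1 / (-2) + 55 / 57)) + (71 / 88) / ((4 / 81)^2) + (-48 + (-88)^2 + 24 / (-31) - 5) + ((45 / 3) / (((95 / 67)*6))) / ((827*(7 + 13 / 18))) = 768491840150805503 / 95808561847680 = 8021.12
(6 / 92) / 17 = 3 / 782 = 0.00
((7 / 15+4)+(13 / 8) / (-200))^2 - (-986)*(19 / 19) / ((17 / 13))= 17830162801 / 23040000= 773.88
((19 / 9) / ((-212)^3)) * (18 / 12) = -19 / 57168768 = -0.00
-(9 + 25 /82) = -763 /82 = -9.30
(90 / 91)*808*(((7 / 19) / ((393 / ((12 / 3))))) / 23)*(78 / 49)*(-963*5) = -2801174400 / 2805103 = -998.60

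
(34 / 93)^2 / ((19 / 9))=1156 / 18259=0.06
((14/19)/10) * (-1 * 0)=0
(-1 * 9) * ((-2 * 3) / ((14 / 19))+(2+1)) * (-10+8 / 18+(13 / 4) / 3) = -2745 / 7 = -392.14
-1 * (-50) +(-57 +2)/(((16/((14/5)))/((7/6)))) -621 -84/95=-2658997/4560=-583.11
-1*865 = -865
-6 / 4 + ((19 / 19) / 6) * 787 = 389 / 3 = 129.67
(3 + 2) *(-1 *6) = -30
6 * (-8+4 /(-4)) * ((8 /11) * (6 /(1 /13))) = -33696 /11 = -3063.27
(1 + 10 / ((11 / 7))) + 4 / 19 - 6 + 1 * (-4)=-507 / 209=-2.43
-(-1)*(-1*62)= -62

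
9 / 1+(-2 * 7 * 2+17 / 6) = -97 / 6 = -16.17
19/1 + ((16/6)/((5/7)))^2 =7411/225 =32.94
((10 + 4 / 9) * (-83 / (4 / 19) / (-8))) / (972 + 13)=74119 / 141840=0.52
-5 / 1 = -5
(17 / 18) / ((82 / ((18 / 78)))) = 17 / 6396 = 0.00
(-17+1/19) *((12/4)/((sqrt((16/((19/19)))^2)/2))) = -483/76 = -6.36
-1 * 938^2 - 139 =-879983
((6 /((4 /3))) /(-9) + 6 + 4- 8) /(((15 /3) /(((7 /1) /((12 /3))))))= 21 /40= 0.52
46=46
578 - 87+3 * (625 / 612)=100789 / 204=494.06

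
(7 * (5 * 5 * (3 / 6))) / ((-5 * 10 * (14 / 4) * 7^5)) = -1 / 33614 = -0.00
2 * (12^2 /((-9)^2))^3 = 8192 /729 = 11.24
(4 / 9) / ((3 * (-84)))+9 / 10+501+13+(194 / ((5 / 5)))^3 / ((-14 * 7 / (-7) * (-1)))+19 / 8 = -11816510323 / 22680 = -521010.16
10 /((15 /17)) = 34 /3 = 11.33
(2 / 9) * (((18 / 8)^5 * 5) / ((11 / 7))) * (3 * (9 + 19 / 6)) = 16763355 / 11264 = 1488.22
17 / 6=2.83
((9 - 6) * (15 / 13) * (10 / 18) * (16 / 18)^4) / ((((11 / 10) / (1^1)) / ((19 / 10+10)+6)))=18329600 / 938223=19.54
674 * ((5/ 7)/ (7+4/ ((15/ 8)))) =52.71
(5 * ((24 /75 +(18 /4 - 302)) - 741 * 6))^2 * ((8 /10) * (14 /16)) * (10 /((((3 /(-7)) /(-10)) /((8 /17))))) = 3674633563692 /85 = 43230983102.26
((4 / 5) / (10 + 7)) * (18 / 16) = 9 / 170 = 0.05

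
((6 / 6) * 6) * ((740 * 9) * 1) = 39960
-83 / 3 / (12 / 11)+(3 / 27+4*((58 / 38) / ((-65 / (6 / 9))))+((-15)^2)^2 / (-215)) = -166183219 / 637260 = -260.78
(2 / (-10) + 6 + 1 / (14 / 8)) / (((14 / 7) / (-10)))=-223 / 7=-31.86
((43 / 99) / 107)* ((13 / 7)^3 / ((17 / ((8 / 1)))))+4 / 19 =261430724 / 1173587877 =0.22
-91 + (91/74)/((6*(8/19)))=-321503/3552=-90.51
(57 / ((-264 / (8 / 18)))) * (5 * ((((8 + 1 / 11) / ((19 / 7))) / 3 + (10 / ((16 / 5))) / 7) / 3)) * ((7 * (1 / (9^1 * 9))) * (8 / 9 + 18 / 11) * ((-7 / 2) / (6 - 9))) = -221213125 / 3772522512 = -0.06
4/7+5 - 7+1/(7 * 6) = -59/42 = -1.40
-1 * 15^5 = -759375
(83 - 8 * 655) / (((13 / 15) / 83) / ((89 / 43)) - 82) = 571421385 / 9085451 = 62.89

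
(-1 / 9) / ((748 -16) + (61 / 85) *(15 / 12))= -68 / 448533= -0.00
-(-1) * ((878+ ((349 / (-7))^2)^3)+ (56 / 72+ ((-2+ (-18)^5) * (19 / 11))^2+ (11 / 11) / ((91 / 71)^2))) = 230981053505536482548299 / 21652239609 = 10667767292281.70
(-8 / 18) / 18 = -2 / 81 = -0.02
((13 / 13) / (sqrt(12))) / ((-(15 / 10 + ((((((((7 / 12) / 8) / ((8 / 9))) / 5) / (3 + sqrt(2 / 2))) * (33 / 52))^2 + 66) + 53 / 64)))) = -35441868800 * sqrt(3) / 14530060090347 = -0.00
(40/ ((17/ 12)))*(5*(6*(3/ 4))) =10800/ 17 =635.29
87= 87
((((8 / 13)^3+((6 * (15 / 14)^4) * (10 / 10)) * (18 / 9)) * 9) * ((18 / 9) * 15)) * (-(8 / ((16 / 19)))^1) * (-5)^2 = -21711867199875 / 21099988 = -1028999.03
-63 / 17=-3.71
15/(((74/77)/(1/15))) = 77/74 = 1.04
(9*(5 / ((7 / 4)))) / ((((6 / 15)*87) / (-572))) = -85800 / 203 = -422.66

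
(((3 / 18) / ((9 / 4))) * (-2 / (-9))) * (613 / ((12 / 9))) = 613 / 81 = 7.57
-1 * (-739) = 739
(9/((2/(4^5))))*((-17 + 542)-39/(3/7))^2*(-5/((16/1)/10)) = -2712326400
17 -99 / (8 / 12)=-263 / 2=-131.50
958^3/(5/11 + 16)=9671397032/181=53433132.77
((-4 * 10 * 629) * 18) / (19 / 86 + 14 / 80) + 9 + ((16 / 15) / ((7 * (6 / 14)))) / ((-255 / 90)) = -66210542299 / 57885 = -1143829.01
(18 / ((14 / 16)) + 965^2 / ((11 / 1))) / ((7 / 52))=339048268 / 539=629032.04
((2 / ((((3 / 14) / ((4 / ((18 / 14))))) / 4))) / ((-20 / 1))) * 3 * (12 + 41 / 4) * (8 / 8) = -17444 / 45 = -387.64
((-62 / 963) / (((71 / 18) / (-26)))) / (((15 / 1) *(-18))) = -1612 / 1025595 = -0.00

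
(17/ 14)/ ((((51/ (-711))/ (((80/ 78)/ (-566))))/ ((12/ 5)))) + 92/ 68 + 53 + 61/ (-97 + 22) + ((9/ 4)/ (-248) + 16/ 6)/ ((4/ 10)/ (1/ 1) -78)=677135956979719/ 12638089027200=53.58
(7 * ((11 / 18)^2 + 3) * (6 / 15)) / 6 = 7651 / 4860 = 1.57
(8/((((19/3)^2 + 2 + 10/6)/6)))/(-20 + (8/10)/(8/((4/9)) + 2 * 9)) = -9720/177103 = -0.05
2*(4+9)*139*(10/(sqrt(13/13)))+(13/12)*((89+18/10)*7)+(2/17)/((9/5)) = 56347807/1530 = 36828.63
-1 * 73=-73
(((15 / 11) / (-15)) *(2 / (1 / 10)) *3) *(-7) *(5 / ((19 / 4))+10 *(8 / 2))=327600 / 209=1567.46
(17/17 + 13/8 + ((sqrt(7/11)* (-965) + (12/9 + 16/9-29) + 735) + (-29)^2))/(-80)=-111797/5760 + 193* sqrt(77)/176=-9.79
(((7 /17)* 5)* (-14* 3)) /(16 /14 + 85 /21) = -30870 /1853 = -16.66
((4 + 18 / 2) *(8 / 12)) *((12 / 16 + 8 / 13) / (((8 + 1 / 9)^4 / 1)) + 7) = 10337425555 / 170389446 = 60.67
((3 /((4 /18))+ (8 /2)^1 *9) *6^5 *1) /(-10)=-192456 /5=-38491.20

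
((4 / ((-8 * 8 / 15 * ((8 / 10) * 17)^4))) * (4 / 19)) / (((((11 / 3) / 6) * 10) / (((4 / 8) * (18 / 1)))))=-151875 / 17874830336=-0.00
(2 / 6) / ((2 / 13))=13 / 6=2.17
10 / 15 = 2 / 3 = 0.67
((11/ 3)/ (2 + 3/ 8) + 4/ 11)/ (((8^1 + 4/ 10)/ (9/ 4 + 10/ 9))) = 0.76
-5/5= -1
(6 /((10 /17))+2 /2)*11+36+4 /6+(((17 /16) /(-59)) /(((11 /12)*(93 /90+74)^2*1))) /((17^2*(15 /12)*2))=159.87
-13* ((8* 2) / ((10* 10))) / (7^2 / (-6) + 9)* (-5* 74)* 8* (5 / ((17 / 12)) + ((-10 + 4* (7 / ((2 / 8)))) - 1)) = 328219008 / 425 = 772280.02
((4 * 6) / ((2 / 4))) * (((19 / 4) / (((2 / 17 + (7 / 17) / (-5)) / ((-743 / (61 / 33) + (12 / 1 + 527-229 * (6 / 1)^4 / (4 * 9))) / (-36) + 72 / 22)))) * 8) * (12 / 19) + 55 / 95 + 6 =285212869225 / 38247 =7457130.47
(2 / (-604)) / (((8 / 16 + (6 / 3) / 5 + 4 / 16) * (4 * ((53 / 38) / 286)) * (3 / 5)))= -135850 / 552207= -0.25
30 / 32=15 / 16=0.94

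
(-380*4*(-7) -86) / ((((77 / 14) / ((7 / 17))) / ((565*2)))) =166964280 / 187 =892857.11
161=161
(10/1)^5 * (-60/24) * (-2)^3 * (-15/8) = -3750000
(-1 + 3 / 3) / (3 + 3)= 0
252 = 252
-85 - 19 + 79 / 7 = -649 / 7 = -92.71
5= 5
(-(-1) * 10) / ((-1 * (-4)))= 5 / 2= 2.50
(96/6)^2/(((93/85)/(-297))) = -2154240/31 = -69491.61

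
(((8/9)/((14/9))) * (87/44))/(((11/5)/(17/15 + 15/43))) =27724/36421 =0.76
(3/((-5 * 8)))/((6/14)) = -7/40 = -0.18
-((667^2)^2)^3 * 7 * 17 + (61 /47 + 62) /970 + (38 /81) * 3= -227153964234479777658402866020962271503025 /246186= -922692453000900854063199600000000000.00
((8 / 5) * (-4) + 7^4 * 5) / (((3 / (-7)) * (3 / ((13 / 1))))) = -121319.18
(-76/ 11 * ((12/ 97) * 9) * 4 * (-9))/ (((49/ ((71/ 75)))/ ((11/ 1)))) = 6993216/ 118825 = 58.85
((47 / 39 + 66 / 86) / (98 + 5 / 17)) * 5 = 281180 / 2802267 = 0.10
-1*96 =-96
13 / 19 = 0.68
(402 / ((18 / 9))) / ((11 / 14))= 2814 / 11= 255.82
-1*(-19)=19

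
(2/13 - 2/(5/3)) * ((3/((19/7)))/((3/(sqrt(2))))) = -476 * sqrt(2)/1235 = -0.55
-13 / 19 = -0.68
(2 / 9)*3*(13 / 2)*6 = 26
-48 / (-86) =24 / 43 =0.56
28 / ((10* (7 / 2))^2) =4 / 175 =0.02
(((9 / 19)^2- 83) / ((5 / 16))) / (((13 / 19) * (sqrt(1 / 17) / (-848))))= 405438976 * sqrt(17) / 1235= 1353577.10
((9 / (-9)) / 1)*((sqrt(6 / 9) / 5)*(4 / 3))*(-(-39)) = -52*sqrt(6) / 15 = -8.49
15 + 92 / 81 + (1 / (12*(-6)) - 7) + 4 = 8503 / 648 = 13.12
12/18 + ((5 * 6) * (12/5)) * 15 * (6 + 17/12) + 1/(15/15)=24035/3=8011.67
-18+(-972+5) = -985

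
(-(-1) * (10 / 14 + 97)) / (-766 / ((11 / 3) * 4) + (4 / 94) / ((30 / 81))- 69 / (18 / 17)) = -5304420 / 6366493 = -0.83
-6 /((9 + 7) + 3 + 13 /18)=-108 /355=-0.30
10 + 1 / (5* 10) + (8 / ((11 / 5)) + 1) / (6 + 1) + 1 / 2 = 21526 / 1925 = 11.18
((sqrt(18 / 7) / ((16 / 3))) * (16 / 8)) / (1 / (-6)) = -27 * sqrt(14) / 28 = -3.61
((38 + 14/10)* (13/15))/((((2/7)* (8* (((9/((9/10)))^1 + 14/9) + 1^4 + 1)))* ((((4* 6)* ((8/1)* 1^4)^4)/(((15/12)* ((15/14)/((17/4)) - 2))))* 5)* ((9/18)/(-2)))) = 33293/1699020800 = 0.00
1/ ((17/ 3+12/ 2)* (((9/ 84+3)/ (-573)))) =-2292/ 145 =-15.81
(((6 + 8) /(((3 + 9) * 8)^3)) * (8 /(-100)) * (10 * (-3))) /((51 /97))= 679 /9400320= 0.00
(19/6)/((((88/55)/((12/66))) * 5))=19/264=0.07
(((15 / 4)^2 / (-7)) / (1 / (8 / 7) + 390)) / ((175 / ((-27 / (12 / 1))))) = 81 / 1225784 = 0.00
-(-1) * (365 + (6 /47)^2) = 806321 /2209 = 365.02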